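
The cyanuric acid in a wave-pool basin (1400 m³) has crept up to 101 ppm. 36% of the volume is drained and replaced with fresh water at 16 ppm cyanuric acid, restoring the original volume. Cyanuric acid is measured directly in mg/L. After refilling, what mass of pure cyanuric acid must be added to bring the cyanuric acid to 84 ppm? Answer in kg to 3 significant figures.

Volume: 1400 m³ = 1,400,000 L.
After draining 36% and refilling: 101 × 0.64 + 16 × 0.36 = 70.4 ppm.
Deficit to target: 84 − 70.4 = 13.6 mg/L.
Mass: 13.6 mg/L × 1,400,000 L = 19,040 g cyanuric acid.

19.0 kg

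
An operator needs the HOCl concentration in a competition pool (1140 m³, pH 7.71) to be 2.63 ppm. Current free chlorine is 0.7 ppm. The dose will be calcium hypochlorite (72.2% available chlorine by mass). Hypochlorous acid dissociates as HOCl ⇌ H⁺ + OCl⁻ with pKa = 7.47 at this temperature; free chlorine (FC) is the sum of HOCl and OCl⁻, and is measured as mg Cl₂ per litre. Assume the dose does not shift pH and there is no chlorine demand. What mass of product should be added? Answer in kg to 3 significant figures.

10.3 kg

Volume: 1140 m³ = 1,140,000 L.
[OCl⁻]/[HOCl] = 10^(pH − pKa) = 10^(7.71 − 7.47) = 1.738; fraction as HOCl = 1/(1 + 1.738) = 0.3653.
Free chlorine required for 2.63 ppm HOCl: 2.63 / 0.3653 = 7.2 ppm.
FC to add: 7.2 − 0.7 = 6.5 mg/L as Cl₂.
Cl₂ equivalent: 6.5 mg/L × 1,140,000 L = 7410 g.
Product at 72.2% available Cl: 7410 / 0.722 = 10,260 g.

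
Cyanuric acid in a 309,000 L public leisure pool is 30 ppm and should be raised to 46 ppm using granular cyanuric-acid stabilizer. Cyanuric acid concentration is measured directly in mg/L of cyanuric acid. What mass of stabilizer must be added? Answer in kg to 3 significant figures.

CYA to add: (46 − 30) = 16 mg/L × 309,000 L = 4944 g cyanuric acid.

4.94 kg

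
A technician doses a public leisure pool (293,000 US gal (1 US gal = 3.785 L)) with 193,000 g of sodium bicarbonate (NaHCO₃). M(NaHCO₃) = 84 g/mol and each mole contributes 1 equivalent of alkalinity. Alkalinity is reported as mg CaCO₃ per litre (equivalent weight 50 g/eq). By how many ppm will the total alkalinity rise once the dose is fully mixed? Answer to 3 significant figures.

Volume: 293,000 US gal × 3.785 L/gal = 1,109,005 L.
Moles of NaHCO₃: 193,000 g ÷ 84 g/mol = 2298 mol → 2298 eq of alkalinity.
As CaCO₃: 2298 eq × 50 g/eq = 114,900 g.
Rise: 114,900 g / 1,109,005 L × 1000 = 103.6 mg/L.

104 ppm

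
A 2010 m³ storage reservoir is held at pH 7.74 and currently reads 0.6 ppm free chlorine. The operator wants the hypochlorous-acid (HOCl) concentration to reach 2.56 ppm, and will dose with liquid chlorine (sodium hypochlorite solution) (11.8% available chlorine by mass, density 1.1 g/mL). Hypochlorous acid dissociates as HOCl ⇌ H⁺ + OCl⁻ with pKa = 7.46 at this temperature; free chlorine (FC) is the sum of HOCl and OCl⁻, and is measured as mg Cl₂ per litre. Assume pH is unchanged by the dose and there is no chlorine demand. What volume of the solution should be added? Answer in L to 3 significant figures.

106 L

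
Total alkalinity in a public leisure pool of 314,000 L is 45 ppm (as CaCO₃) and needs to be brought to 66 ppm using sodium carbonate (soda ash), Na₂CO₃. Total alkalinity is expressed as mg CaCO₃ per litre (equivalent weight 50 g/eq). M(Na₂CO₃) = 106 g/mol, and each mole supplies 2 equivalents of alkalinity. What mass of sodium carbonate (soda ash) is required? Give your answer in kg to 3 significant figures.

Alkalinity to add: (66 − 45) = 21 mg/L as CaCO₃ × 314,000 L = 6594 g as CaCO₃.
Equivalents: 6594 g ÷ 50 g/eq = 131.9 eq.
Each mole of Na₂CO₃ supplies 2 eq, so 131.9 / 2 = 65.94 mol.
Mass: 65.94 mol × 106 g/mol = 6990 g.

6.99 kg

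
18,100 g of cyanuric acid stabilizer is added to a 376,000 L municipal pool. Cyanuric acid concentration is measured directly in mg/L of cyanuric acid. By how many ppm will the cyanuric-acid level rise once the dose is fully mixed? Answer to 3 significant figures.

48.1 ppm

Rise: 18,100 g / 376,000 L × 1000 = 48.14 mg/L.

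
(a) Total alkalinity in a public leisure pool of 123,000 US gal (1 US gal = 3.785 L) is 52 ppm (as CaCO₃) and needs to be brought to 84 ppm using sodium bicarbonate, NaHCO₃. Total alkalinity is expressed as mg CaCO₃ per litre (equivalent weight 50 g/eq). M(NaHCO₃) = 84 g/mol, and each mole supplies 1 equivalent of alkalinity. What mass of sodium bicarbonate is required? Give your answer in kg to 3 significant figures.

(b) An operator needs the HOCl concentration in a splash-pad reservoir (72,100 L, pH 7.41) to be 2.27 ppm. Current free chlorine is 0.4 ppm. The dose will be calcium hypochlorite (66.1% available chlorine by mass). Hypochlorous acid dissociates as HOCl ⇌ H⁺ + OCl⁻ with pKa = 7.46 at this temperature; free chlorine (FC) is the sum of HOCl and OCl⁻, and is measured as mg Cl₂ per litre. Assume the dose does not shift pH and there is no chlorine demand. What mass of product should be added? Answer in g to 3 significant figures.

(a) 25.0 kg; (b) 425 g

(a) Volume: 123,000 US gal × 3.785 L/gal = 465,555 L.
(a) Alkalinity to add: (84 − 52) = 32 mg/L as CaCO₃ × 465,555 L = 14,900 g as CaCO₃.
(a) Equivalents: 14,900 g ÷ 50 g/eq = 298 eq.
(a) NaHCO₃ supplies 1 eq per mole → 298 mol.
(a) Mass: 298 mol × 84 g/mol = 25,030 g.

(b) [OCl⁻]/[HOCl] = 10^(pH − pKa) = 10^(7.41 − 7.46) = 0.8913; fraction as HOCl = 1/(1 + 0.8913) = 0.5288.
(b) Free chlorine required for 2.27 ppm HOCl: 2.27 / 0.5288 = 4.293 ppm.
(b) FC to add: 4.293 − 0.4 = 3.893 mg/L as Cl₂.
(b) Cl₂ equivalent: 3.893 mg/L × 72,100 L = 280.7 g.
(b) Product at 66.1% available Cl: 280.7 / 0.661 = 424.7 g.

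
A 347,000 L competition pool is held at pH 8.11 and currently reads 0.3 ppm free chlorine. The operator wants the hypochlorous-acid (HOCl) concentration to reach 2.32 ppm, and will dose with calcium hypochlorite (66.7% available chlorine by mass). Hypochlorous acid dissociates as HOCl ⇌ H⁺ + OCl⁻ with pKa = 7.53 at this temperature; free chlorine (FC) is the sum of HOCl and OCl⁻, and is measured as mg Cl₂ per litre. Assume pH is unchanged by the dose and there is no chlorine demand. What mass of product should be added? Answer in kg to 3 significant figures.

[OCl⁻]/[HOCl] = 10^(pH − pKa) = 10^(8.11 − 7.53) = 3.802; fraction as HOCl = 1/(1 + 3.802) = 0.2083.
Free chlorine required for 2.32 ppm HOCl: 2.32 / 0.2083 = 11.14 ppm.
FC to add: 11.14 − 0.3 = 10.84 mg/L as Cl₂.
Cl₂ equivalent: 10.84 mg/L × 347,000 L = 3762 g.
Product at 66.7% available Cl: 3762 / 0.667 = 5640 g.

5.64 kg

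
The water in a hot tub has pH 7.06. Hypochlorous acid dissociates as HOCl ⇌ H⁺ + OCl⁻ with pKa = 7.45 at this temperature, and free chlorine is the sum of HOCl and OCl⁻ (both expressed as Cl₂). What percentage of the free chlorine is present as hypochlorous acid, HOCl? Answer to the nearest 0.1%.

[OCl⁻]/[HOCl] = 10^(pH − pKa) = 10^(7.06 − 7.45) = 10^-0.39 = 0.4074.
Fraction as HOCl = 1 / (1 + 0.4074) = 0.7105.

71.1%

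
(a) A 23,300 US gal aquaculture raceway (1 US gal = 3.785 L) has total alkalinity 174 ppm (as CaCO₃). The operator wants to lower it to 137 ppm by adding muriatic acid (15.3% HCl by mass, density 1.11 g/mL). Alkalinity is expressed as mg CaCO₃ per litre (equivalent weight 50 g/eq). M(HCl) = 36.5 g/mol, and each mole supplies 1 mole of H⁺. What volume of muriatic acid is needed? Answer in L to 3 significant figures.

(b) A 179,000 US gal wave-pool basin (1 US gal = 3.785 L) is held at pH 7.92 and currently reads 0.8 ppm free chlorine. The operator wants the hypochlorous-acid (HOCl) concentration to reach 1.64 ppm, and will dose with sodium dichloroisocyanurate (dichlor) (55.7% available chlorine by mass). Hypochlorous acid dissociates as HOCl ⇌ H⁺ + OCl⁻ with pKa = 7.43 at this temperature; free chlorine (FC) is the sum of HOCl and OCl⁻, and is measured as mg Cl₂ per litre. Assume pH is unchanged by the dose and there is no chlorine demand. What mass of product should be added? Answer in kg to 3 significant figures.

(a) Volume: 23,300 US gal × 3.785 L/gal = 88,190 L.
(a) Alkalinity to neutralize: (174 − 137) = 37 mg/L as CaCO₃ × 88,190 L = 3263 g as CaCO₃.
(a) Equivalents of H⁺ required: 3263 ÷ 50 g/eq = 65.26 eq = 65.26 mol HCl.
(a) Mass of HCl: 65.26 × 36.5 = 2382 g.
(a) Mass of 15.3% solution: 2382 / 0.153 = 15,570 g.
(a) Volume: 15,570 g ÷ 1.11 g/mL = 14,030 mL.

(b) Volume: 179,000 US gal × 3.785 L/gal = 677,515 L.
(b) [OCl⁻]/[HOCl] = 10^(pH − pKa) = 10^(7.92 − 7.43) = 3.09; fraction as HOCl = 1/(1 + 3.09) = 0.2445.
(b) Free chlorine required for 1.64 ppm HOCl: 1.64 / 0.2445 = 6.708 ppm.
(b) FC to add: 6.708 − 0.8 = 5.908 mg/L as Cl₂.
(b) Cl₂ equivalent: 5.908 mg/L × 677,515 L = 4003 g.
(b) Product at 55.7% available Cl: 4003 / 0.557 = 7186 g.

(a) 14.0 L; (b) 7.19 kg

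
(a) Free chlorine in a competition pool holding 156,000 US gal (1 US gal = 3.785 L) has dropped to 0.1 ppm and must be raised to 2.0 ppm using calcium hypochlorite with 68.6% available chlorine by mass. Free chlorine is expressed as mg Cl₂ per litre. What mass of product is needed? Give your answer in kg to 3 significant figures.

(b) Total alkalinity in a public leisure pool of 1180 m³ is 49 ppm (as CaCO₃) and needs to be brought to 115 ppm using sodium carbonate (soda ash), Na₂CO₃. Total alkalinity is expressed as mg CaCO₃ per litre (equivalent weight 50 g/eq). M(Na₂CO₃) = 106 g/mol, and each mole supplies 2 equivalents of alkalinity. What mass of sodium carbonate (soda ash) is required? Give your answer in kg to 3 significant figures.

(a) Volume: 156,000 US gal × 3.785 L/gal = 590,460 L.
(a) Chlorine deficit: 2.0 − 0.1 = 1.9 ppm = 1.9 mg/L as Cl₂.
(a) Cl₂ equivalent needed: 1.9 mg/L × 590,460 L = 1,122,000 mg = 1122 g.
(a) Product at 68.6% available chlorine: 1122 / 0.686 = 1635 g.

(b) Volume: 1180 m³ = 1,180,000 L.
(b) Alkalinity to add: (115 − 49) = 66 mg/L as CaCO₃ × 1,180,000 L = 77,880 g as CaCO₃.
(b) Equivalents: 77,880 g ÷ 50 g/eq = 1558 eq.
(b) Each mole of Na₂CO₃ supplies 2 eq, so 1558 / 2 = 778.8 mol.
(b) Mass: 778.8 mol × 106 g/mol = 82,550 g.

(a) 1.64 kg; (b) 82.6 kg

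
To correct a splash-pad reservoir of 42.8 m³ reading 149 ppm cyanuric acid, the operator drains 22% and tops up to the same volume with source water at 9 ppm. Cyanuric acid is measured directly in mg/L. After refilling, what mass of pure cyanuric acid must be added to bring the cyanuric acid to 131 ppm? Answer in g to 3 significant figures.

548 g

Volume: 42.8 m³ = 42,800 L.
After draining 22% and refilling: 149 × 0.78 + 9 × 0.22 = 118.2 ppm.
Deficit to target: 131 − 118.2 = 12.8 mg/L.
Mass: 12.8 mg/L × 42,800 L = 547.8 g cyanuric acid.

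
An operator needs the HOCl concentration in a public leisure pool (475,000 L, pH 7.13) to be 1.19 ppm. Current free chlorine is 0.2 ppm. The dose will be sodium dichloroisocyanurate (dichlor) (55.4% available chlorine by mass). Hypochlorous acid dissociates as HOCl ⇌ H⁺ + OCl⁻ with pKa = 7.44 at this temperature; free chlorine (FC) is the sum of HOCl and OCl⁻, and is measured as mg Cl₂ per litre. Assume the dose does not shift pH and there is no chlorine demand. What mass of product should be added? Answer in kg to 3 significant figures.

1.35 kg

[OCl⁻]/[HOCl] = 10^(pH − pKa) = 10^(7.13 − 7.44) = 0.4898; fraction as HOCl = 1/(1 + 0.4898) = 0.6712.
Free chlorine required for 1.19 ppm HOCl: 1.19 / 0.6712 = 1.773 ppm.
FC to add: 1.773 − 0.2 = 1.573 mg/L as Cl₂.
Cl₂ equivalent: 1.573 mg/L × 475,000 L = 747.1 g.
Product at 55.4% available Cl: 747.1 / 0.554 = 1349 g.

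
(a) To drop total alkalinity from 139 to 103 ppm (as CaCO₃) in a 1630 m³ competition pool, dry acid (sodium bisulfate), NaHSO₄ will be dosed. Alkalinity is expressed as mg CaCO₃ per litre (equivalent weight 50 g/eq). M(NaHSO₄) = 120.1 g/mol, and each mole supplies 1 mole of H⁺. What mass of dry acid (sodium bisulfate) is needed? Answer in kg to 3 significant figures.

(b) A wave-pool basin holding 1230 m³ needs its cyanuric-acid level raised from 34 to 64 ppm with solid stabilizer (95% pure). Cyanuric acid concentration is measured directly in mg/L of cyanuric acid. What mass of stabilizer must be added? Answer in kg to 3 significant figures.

(a) 141 kg; (b) 38.8 kg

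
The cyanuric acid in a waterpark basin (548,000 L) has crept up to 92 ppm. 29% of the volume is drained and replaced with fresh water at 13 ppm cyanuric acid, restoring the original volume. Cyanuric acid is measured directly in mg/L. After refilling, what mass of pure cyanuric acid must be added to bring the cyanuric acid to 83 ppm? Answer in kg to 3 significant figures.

After draining 29% and refilling: 92 × 0.71 + 13 × 0.29 = 69.09 ppm.
Deficit to target: 83 − 69.09 = 13.91 mg/L.
Mass: 13.91 mg/L × 548,000 L = 7623 g cyanuric acid.

7.62 kg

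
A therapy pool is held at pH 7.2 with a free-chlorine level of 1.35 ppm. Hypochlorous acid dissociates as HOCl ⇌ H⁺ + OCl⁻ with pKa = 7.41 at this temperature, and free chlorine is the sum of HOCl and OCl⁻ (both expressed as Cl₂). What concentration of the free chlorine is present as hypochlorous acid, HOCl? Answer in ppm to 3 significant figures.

0.835 ppm

[OCl⁻]/[HOCl] = 10^(pH − pKa) = 10^(7.2 − 7.41) = 10^-0.21 = 0.6166.
Fraction as HOCl = 1 / (1 + 0.6166) = 0.6186.
HOCl = 0.6186 × 1.35 ppm = 0.8351 ppm.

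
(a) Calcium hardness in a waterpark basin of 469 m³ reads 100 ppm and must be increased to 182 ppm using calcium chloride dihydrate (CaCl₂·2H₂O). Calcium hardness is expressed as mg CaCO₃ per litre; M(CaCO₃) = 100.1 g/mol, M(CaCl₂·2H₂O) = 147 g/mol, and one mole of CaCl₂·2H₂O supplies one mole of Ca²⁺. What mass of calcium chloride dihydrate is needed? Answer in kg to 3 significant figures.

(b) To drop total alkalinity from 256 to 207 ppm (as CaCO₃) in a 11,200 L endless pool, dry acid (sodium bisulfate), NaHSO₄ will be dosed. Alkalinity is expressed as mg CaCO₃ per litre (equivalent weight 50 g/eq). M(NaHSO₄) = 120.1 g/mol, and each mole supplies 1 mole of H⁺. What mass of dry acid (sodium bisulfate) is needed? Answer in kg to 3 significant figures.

(a) 56.5 kg; (b) 1.32 kg

(a) Volume: 469 m³ = 469,000 L.
(a) Hardness to add: (182 − 100) = 82 mg/L as CaCO₃ × 469,000 L = 38,460 g as CaCO₃.
(a) Moles of Ca²⁺ (1 mol Ca²⁺ ≡ 1 mol CaCO₃): 38,460 / 100.1 g/mol = 384.2 mol.
(a) Mass of CaCl₂·2H₂O: 384.2 × 147 = 56,480 g.

(b) Alkalinity to neutralize: (256 − 207) = 49 mg/L as CaCO₃ × 11,200 L = 548.8 g as CaCO₃.
(b) Equivalents of H⁺ required: 548.8 ÷ 50 g/eq = 10.98 eq = 10.98 mol NaHSO₄.
(b) Mass of NaHSO₄: 10.98 × 120.1 = 1318 g.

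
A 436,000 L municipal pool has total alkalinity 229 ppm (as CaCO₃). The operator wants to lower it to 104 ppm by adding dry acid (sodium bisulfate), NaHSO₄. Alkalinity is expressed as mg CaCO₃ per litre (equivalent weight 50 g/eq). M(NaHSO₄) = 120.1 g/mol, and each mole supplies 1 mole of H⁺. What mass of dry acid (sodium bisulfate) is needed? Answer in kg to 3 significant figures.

Alkalinity to neutralize: (229 − 104) = 125 mg/L as CaCO₃ × 436,000 L = 54,500 g as CaCO₃.
Equivalents of H⁺ required: 54,500 ÷ 50 g/eq = 1090 eq = 1090 mol NaHSO₄.
Mass of NaHSO₄: 1090 × 120.1 = 130,900 g.

131 kg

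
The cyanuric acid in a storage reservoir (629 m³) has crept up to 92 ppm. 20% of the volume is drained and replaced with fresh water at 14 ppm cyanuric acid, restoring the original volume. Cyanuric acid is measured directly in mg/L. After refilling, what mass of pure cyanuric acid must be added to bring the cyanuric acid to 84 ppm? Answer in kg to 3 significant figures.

Volume: 629 m³ = 629,000 L.
After draining 20% and refilling: 92 × 0.80 + 14 × 0.20 = 76.4 ppm.
Deficit to target: 84 − 76.4 = 7.6 mg/L.
Mass: 7.6 mg/L × 629,000 L = 4780 g cyanuric acid.

4.78 kg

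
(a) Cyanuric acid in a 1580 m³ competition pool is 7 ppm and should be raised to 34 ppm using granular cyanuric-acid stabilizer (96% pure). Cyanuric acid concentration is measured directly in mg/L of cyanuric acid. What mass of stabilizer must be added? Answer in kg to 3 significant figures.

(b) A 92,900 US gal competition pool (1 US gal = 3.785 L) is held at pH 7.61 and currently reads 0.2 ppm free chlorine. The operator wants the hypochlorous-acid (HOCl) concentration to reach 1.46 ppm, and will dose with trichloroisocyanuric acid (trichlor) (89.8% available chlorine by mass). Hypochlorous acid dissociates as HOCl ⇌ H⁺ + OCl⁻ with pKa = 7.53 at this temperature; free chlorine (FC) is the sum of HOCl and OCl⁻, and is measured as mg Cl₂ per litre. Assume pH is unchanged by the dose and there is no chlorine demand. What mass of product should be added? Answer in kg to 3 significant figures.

(a) Volume: 1580 m³ = 1,580,000 L.
(a) CYA to add: (34 − 7) = 27 mg/L × 1,580,000 L = 42,660 g cyanuric acid.
(a) At 96% purity: 42,660 / 0.96 = 44,440 g product.

(b) Volume: 92,900 US gal × 3.785 L/gal = 351,626 L.
(b) [OCl⁻]/[HOCl] = 10^(pH − pKa) = 10^(7.61 − 7.53) = 1.202; fraction as HOCl = 1/(1 + 1.202) = 0.4541.
(b) Free chlorine required for 1.46 ppm HOCl: 1.46 / 0.4541 = 3.215 ppm.
(b) FC to add: 3.215 − 0.2 = 3.015 mg/L as Cl₂.
(b) Cl₂ equivalent: 3.015 mg/L × 351,626 L = 1060 g.
(b) Product at 89.8% available Cl: 1060 / 0.898 = 1181 g.

(a) 44.4 kg; (b) 1.18 kg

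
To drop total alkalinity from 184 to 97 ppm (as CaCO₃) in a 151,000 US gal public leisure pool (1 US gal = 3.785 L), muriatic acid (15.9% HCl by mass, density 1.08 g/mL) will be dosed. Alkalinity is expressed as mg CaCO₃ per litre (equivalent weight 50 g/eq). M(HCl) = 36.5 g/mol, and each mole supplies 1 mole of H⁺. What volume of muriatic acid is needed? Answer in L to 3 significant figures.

Volume: 151,000 US gal × 3.785 L/gal = 571,535 L.
Alkalinity to neutralize: (184 − 97) = 87 mg/L as CaCO₃ × 571,535 L = 49,720 g as CaCO₃.
Equivalents of H⁺ required: 49,720 ÷ 50 g/eq = 994.5 eq = 994.5 mol HCl.
Mass of HCl: 994.5 × 36.5 = 36,300 g.
Mass of 15.9% solution: 36,300 / 0.159 = 228,300 g.
Volume: 228,300 g ÷ 1.08 g/mL = 211,400 mL.

211 L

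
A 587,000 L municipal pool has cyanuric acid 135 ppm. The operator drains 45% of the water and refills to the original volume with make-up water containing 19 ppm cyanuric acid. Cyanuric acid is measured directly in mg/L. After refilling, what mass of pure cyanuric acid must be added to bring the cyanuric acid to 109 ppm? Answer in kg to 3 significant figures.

15.4 kg

After draining 45% and refilling: 135 × 0.55 + 19 × 0.45 = 82.8 ppm.
Deficit to target: 109 − 82.8 = 26.2 mg/L.
Mass: 26.2 mg/L × 587,000 L = 15,380 g cyanuric acid.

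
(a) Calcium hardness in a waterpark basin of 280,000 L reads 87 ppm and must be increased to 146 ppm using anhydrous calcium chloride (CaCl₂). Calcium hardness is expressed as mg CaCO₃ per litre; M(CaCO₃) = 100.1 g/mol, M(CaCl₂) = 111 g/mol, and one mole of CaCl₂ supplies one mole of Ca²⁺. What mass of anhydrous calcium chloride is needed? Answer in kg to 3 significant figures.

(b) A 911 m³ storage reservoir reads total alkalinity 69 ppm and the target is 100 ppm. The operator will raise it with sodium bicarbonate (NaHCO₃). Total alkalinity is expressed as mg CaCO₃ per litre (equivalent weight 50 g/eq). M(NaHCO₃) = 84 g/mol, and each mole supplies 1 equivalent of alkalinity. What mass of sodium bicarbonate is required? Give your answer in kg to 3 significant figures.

(a) Hardness to add: (146 − 87) = 59 mg/L as CaCO₃ × 280,000 L = 16,520 g as CaCO₃.
(a) Moles of Ca²⁺ (1 mol Ca²⁺ ≡ 1 mol CaCO₃): 16,520 / 100.1 g/mol = 165 mol.
(a) Mass of CaCl₂: 165 × 111 = 18,320 g.

(b) Volume: 911 m³ = 911,000 L.
(b) Alkalinity to add: (100 − 69) = 31 mg/L as CaCO₃ × 911,000 L = 28,240 g as CaCO₃.
(b) Equivalents: 28,240 g ÷ 50 g/eq = 564.8 eq.
(b) NaHCO₃ supplies 1 eq per mole → 564.8 mol.
(b) Mass: 564.8 mol × 84 g/mol = 47,440 g.

(a) 18.3 kg; (b) 47.4 kg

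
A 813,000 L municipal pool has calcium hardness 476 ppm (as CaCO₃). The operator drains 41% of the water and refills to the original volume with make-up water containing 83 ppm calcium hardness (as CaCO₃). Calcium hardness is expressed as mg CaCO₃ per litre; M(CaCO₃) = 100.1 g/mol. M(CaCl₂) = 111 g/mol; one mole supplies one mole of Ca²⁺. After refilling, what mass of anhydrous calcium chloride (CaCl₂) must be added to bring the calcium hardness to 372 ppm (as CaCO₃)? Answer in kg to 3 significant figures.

After draining 41% and refilling: 476 × 0.59 + 83 × 0.41 = 314.87 ppm.
Deficit to target: 372 − 314.87 = 57.13 mg/L.
As CaCO₃: 57.13 mg/L × 813,000 L = 46,450 g; ÷ 100.1 = 464 mol Ca²⁺.
Mass: 464 × 111 = 51,500 g.

51.5 kg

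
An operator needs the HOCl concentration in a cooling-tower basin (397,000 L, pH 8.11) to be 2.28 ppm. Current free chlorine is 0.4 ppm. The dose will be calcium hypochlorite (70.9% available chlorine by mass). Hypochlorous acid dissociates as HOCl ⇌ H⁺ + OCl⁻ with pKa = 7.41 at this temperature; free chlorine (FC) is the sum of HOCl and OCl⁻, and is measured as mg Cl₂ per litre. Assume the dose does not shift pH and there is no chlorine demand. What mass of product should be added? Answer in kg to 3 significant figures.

7.45 kg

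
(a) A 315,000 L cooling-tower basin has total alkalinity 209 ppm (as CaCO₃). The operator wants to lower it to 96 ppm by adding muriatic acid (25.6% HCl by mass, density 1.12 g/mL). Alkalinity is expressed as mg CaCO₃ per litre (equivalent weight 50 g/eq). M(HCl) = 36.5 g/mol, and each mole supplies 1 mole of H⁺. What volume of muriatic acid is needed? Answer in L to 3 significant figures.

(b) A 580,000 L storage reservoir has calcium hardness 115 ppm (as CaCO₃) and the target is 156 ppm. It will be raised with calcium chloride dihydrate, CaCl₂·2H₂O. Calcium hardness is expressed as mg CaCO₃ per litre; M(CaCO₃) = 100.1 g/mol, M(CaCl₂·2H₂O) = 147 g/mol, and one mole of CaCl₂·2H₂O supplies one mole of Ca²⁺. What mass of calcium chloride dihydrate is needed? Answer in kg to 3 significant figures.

(a) Alkalinity to neutralize: (209 − 96) = 113 mg/L as CaCO₃ × 315,000 L = 35,600 g as CaCO₃.
(a) Equivalents of H⁺ required: 35,600 ÷ 50 g/eq = 711.9 eq = 711.9 mol HCl.
(a) Mass of HCl: 711.9 × 36.5 = 25,980 g.
(a) Mass of 25.6% solution: 25,980 / 0.256 = 101,500 g.
(a) Volume: 101,500 g ÷ 1.12 g/mL = 90,630 mL.

(b) Hardness to add: (156 − 115) = 41 mg/L as CaCO₃ × 580,000 L = 23,780 g as CaCO₃.
(b) Moles of Ca²⁺ (1 mol Ca²⁺ ≡ 1 mol CaCO₃): 23,780 / 100.1 g/mol = 237.6 mol.
(b) Mass of CaCl₂·2H₂O: 237.6 × 147 = 34,920 g.

(a) 90.6 L; (b) 34.9 kg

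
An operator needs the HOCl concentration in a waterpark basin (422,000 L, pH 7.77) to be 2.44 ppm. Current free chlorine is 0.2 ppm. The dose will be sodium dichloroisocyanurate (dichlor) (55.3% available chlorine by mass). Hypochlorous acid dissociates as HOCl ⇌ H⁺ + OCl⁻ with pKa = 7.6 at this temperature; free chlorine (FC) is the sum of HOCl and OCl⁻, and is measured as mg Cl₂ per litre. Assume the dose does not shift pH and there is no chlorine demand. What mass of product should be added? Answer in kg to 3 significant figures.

4.46 kg

[OCl⁻]/[HOCl] = 10^(pH − pKa) = 10^(7.77 − 7.6) = 1.479; fraction as HOCl = 1/(1 + 1.479) = 0.4034.
Free chlorine required for 2.44 ppm HOCl: 2.44 / 0.4034 = 6.049 ppm.
FC to add: 6.049 − 0.2 = 5.849 mg/L as Cl₂.
Cl₂ equivalent: 5.849 mg/L × 422,000 L = 2468 g.
Product at 55.3% available Cl: 2468 / 0.553 = 4463 g.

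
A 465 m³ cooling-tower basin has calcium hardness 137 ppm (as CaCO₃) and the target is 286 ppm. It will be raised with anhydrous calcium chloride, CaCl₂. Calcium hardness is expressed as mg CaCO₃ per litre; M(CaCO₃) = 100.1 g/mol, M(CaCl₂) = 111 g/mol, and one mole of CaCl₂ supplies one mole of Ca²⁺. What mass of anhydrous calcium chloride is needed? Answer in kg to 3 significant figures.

Volume: 465 m³ = 465,000 L.
Hardness to add: (286 − 137) = 149 mg/L as CaCO₃ × 465,000 L = 69,280 g as CaCO₃.
Moles of Ca²⁺ (1 mol Ca²⁺ ≡ 1 mol CaCO₃): 69,280 / 100.1 g/mol = 692.2 mol.
Mass of CaCl₂: 692.2 × 111 = 76,830 g.

76.8 kg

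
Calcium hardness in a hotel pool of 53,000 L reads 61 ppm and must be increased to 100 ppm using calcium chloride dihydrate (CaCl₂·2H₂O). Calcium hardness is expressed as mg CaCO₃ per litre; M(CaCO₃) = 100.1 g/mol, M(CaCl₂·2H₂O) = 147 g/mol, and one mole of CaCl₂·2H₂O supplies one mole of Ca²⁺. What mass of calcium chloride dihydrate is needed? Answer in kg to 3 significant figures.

3.04 kg

Hardness to add: (100 − 61) = 39 mg/L as CaCO₃ × 53,000 L = 2067 g as CaCO₃.
Moles of Ca²⁺ (1 mol Ca²⁺ ≡ 1 mol CaCO₃): 2067 / 100.1 g/mol = 20.65 mol.
Mass of CaCl₂·2H₂O: 20.65 × 147 = 3035 g.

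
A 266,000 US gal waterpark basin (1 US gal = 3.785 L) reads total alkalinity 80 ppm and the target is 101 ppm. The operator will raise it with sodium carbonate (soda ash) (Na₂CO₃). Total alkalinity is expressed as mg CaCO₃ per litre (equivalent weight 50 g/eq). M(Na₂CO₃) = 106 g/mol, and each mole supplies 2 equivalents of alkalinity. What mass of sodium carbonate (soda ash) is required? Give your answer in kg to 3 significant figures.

22.4 kg

Volume: 266,000 US gal × 3.785 L/gal = 1,006,810 L.
Alkalinity to add: (101 − 80) = 21 mg/L as CaCO₃ × 1,006,810 L = 21,140 g as CaCO₃.
Equivalents: 21,140 g ÷ 50 g/eq = 422.9 eq.
Each mole of Na₂CO₃ supplies 2 eq, so 422.9 / 2 = 211.4 mol.
Mass: 211.4 mol × 106 g/mol = 22,410 g.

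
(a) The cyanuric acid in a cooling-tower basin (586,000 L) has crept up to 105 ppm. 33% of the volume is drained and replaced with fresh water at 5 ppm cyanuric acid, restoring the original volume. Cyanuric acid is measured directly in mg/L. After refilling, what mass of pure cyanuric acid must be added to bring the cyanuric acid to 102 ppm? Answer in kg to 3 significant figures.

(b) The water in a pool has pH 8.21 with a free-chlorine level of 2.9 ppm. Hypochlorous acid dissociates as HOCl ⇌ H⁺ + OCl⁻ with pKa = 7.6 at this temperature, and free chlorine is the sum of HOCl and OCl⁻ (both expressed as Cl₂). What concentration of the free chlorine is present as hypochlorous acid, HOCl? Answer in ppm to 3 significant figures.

(a) After draining 33% and refilling: 105 × 0.67 + 5 × 0.33 = 72 ppm.
(a) Deficit to target: 102 − 72 = 30 mg/L.
(a) Mass: 30 mg/L × 586,000 L = 17,580 g cyanuric acid.

(b) [OCl⁻]/[HOCl] = 10^(pH − pKa) = 10^(8.21 − 7.6) = 10^0.61 = 4.074.
(b) Fraction as HOCl = 1 / (1 + 4.074) = 0.1971.
(b) HOCl = 0.1971 × 2.9 ppm = 0.5716 ppm.

(a) 17.6 kg; (b) 0.572 ppm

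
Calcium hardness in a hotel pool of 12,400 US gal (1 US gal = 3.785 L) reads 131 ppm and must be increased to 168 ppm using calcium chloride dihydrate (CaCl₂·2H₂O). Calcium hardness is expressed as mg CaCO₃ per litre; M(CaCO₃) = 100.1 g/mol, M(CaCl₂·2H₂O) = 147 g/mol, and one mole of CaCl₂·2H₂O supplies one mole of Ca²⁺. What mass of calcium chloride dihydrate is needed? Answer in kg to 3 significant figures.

Volume: 12,400 US gal × 3.785 L/gal = 46,934 L.
Hardness to add: (168 − 131) = 37 mg/L as CaCO₃ × 46,934 L = 1737 g as CaCO₃.
Moles of Ca²⁺ (1 mol Ca²⁺ ≡ 1 mol CaCO₃): 1737 / 100.1 g/mol = 17.35 mol.
Mass of CaCl₂·2H₂O: 17.35 × 147 = 2550 g.

2.55 kg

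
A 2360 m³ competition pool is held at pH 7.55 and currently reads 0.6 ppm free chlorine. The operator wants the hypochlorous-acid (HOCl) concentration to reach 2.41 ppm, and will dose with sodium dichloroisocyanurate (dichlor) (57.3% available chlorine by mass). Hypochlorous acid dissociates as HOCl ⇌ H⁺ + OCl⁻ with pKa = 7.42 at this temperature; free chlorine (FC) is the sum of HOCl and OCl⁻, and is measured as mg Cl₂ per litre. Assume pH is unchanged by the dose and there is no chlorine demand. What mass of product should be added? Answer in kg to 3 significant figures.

Volume: 2360 m³ = 2,360,000 L.
[OCl⁻]/[HOCl] = 10^(pH − pKa) = 10^(7.55 − 7.42) = 1.349; fraction as HOCl = 1/(1 + 1.349) = 0.4257.
Free chlorine required for 2.41 ppm HOCl: 2.41 / 0.4257 = 5.661 ppm.
FC to add: 5.661 − 0.6 = 5.061 mg/L as Cl₂.
Cl₂ equivalent: 5.061 mg/L × 2,360,000 L = 11,940 g.
Product at 57.3% available Cl: 11,940 / 0.573 = 20,840 g.

20.8 kg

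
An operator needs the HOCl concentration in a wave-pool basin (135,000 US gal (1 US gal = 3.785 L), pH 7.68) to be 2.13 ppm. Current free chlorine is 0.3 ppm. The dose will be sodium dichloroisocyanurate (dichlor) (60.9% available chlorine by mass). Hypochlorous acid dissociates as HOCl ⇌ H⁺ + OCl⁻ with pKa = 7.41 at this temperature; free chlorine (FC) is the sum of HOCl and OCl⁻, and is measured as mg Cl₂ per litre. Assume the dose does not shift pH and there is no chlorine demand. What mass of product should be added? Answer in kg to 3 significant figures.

Volume: 135,000 US gal × 3.785 L/gal = 510,975 L.
[OCl⁻]/[HOCl] = 10^(pH − pKa) = 10^(7.68 − 7.41) = 1.862; fraction as HOCl = 1/(1 + 1.862) = 0.3494.
Free chlorine required for 2.13 ppm HOCl: 2.13 / 0.3494 = 6.096 ppm.
FC to add: 6.096 − 0.3 = 5.796 mg/L as Cl₂.
Cl₂ equivalent: 5.796 mg/L × 510,975 L = 2962 g.
Product at 60.9% available Cl: 2962 / 0.609 = 4863 g.

4.86 kg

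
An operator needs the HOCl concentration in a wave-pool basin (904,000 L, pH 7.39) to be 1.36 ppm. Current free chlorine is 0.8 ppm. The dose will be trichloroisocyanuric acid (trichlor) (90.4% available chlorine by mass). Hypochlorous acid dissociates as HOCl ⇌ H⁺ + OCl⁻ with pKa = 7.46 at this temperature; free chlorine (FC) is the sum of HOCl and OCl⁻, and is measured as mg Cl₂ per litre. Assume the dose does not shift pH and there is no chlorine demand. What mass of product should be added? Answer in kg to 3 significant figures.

1.72 kg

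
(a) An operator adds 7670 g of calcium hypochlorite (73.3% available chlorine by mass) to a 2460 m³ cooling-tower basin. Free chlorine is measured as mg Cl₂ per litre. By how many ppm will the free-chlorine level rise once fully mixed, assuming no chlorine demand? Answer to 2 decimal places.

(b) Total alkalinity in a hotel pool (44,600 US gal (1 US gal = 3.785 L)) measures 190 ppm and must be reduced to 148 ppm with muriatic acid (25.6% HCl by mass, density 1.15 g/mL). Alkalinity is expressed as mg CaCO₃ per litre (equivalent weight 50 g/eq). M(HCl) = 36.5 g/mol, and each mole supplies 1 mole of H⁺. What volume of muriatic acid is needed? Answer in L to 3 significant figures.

(a) Volume: 2460 m³ = 2,460,000 L.
(a) Available chlorine delivered: 7670 g × 0.733 = 5622 g as Cl₂.
(a) Concentration rise: 5622 g / 2,460,000 L = 2.285 mg/L = 2.29 ppm.

(b) Volume: 44,600 US gal × 3.785 L/gal = 168,811 L.
(b) Alkalinity to neutralize: (190 − 148) = 42 mg/L as CaCO₃ × 168,811 L = 7090 g as CaCO₃.
(b) Equivalents of H⁺ required: 7090 ÷ 50 g/eq = 141.8 eq = 141.8 mol HCl.
(b) Mass of HCl: 141.8 × 36.5 = 5176 g.
(b) Mass of 25.6% solution: 5176 / 0.256 = 20,220 g.
(b) Volume: 20,220 g ÷ 1.15 g/mL = 17,580 mL.

(a) 2.29 ppm; (b) 17.6 L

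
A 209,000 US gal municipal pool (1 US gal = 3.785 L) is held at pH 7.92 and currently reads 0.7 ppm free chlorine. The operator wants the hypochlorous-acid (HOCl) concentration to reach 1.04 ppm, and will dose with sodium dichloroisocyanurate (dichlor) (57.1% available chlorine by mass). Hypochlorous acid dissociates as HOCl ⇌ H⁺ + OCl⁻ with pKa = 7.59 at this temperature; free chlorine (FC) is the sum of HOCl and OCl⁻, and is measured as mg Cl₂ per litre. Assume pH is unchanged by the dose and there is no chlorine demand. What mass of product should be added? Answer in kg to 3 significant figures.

3.55 kg

Volume: 209,000 US gal × 3.785 L/gal = 791,065 L.
[OCl⁻]/[HOCl] = 10^(pH − pKa) = 10^(7.92 − 7.59) = 2.138; fraction as HOCl = 1/(1 + 2.138) = 0.3187.
Free chlorine required for 1.04 ppm HOCl: 1.04 / 0.3187 = 3.263 ppm.
FC to add: 3.263 − 0.7 = 2.563 mg/L as Cl₂.
Cl₂ equivalent: 2.563 mg/L × 791,065 L = 2028 g.
Product at 57.1% available Cl: 2028 / 0.571 = 3551 g.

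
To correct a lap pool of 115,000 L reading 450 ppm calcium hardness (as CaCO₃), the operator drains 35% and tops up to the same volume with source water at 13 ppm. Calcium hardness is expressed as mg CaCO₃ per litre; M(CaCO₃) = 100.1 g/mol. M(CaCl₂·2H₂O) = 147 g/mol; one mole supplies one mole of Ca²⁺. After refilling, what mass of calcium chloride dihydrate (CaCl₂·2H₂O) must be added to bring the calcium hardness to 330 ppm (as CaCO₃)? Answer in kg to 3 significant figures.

5.56 kg

After draining 35% and refilling: 450 × 0.65 + 13 × 0.35 = 297.05 ppm.
Deficit to target: 330 − 297.05 = 32.95 mg/L.
As CaCO₃: 32.95 mg/L × 115,000 L = 3789 g; ÷ 100.1 = 37.85 mol Ca²⁺.
Mass: 37.85 × 147 = 5565 g.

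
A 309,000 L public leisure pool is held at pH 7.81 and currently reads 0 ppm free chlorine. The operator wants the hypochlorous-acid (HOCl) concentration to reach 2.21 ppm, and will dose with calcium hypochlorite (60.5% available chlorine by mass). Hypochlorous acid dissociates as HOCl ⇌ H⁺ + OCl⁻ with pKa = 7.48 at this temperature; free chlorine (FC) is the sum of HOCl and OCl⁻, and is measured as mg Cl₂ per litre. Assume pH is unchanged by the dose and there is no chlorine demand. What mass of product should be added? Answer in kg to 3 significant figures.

3.54 kg

[OCl⁻]/[HOCl] = 10^(pH − pKa) = 10^(7.81 − 7.48) = 2.138; fraction as HOCl = 1/(1 + 2.138) = 0.3187.
Free chlorine required for 2.21 ppm HOCl: 2.21 / 0.3187 = 6.935 ppm.
FC to add: 6.935 − 0 = 6.935 mg/L as Cl₂.
Cl₂ equivalent: 6.935 mg/L × 309,000 L = 2143 g.
Product at 60.5% available Cl: 2143 / 0.605 = 3542 g.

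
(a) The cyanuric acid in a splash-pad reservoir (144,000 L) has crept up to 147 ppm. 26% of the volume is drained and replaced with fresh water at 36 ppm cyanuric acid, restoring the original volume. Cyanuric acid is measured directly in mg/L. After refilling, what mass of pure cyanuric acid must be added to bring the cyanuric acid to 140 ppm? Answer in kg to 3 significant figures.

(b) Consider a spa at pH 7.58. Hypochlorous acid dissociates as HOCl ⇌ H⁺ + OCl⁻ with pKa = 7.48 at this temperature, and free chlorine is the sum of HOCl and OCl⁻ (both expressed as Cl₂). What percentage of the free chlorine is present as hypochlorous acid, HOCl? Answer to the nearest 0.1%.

(a) 3.15 kg; (b) 44.3%

(a) After draining 26% and refilling: 147 × 0.74 + 36 × 0.26 = 118.14 ppm.
(a) Deficit to target: 140 − 118.14 = 21.86 mg/L.
(a) Mass: 21.86 mg/L × 144,000 L = 3148 g cyanuric acid.

(b) [OCl⁻]/[HOCl] = 10^(pH − pKa) = 10^(7.58 − 7.48) = 10^0.10 = 1.259.
(b) Fraction as HOCl = 1 / (1 + 1.259) = 0.4427.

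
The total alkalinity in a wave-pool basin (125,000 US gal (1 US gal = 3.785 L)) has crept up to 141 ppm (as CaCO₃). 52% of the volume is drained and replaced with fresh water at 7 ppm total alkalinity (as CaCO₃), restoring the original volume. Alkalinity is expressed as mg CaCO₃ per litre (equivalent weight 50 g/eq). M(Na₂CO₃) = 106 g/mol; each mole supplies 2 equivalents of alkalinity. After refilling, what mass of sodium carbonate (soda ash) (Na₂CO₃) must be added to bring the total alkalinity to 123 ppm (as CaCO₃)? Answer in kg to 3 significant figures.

Volume: 125,000 US gal × 3.785 L/gal = 473,125 L.
After draining 52% and refilling: 141 × 0.48 + 7 × 0.52 = 71.32 ppm.
Deficit to target: 123 − 71.32 = 51.68 mg/L.
As CaCO₃: 51.68 mg/L × 473,125 L = 24,450 g; ÷ 50 g/eq ÷ 2 = 244.5 mol Na₂CO₃.
Mass: 244.5 × 106 = 25,920 g.

25.9 kg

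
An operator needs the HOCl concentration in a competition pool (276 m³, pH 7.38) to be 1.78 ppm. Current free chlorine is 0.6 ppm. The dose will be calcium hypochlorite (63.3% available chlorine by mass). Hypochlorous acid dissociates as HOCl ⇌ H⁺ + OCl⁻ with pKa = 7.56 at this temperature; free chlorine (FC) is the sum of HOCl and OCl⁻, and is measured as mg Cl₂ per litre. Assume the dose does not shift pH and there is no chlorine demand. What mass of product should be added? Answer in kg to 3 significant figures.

1.03 kg

Volume: 276 m³ = 276,000 L.
[OCl⁻]/[HOCl] = 10^(pH − pKa) = 10^(7.38 − 7.56) = 0.6607; fraction as HOCl = 1/(1 + 0.6607) = 0.6022.
Free chlorine required for 1.78 ppm HOCl: 1.78 / 0.6022 = 2.956 ppm.
FC to add: 2.956 − 0.6 = 2.356 mg/L as Cl₂.
Cl₂ equivalent: 2.356 mg/L × 276,000 L = 650.3 g.
Product at 63.3% available Cl: 650.3 / 0.633 = 1027 g.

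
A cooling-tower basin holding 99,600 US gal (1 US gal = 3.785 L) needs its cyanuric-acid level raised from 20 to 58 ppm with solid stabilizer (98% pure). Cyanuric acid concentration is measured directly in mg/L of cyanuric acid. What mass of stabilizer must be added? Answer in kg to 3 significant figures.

14.6 kg

Volume: 99,600 US gal × 3.785 L/gal = 376,986 L.
CYA to add: (58 − 20) = 38 mg/L × 376,986 L = 14,330 g cyanuric acid.
At 98% purity: 14,330 / 0.98 = 14,620 g product.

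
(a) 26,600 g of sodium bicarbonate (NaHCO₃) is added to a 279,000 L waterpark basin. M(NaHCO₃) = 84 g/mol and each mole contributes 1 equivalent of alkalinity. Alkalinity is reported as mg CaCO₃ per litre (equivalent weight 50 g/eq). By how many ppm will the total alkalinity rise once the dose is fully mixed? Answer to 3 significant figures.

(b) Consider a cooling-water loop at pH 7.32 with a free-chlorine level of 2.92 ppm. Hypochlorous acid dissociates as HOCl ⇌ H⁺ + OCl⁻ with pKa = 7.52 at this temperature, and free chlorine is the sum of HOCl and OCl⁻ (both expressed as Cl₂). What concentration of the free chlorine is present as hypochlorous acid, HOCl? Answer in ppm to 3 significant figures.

(a) Moles of NaHCO₃: 26,600 g ÷ 84 g/mol = 316.7 mol → 316.7 eq of alkalinity.
(a) As CaCO₃: 316.7 eq × 50 g/eq = 15,830 g.
(a) Rise: 15,830 g / 279,000 L × 1000 = 56.75 mg/L.

(b) [OCl⁻]/[HOCl] = 10^(pH − pKa) = 10^(7.32 − 7.52) = 10^-0.20 = 0.631.
(b) Fraction as HOCl = 1 / (1 + 0.631) = 0.6131.
(b) HOCl = 0.6131 × 2.92 ppm = 1.79 ppm.

(a) 56.8 ppm; (b) 1.79 ppm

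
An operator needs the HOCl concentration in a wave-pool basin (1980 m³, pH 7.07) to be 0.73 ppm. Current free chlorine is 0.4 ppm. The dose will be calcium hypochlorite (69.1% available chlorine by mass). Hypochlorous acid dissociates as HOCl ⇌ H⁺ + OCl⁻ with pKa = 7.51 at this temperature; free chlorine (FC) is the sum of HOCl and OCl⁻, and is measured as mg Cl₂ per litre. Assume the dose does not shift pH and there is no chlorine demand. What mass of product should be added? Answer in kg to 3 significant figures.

Volume: 1980 m³ = 1,980,000 L.
[OCl⁻]/[HOCl] = 10^(pH − pKa) = 10^(7.07 − 7.51) = 0.3631; fraction as HOCl = 1/(1 + 0.3631) = 0.7336.
Free chlorine required for 0.73 ppm HOCl: 0.73 / 0.7336 = 0.995 ppm.
FC to add: 0.995 − 0.4 = 0.595 mg/L as Cl₂.
Cl₂ equivalent: 0.595 mg/L × 1,980,000 L = 1178 g.
Product at 69.1% available Cl: 1178 / 0.691 = 1705 g.

1.71 kg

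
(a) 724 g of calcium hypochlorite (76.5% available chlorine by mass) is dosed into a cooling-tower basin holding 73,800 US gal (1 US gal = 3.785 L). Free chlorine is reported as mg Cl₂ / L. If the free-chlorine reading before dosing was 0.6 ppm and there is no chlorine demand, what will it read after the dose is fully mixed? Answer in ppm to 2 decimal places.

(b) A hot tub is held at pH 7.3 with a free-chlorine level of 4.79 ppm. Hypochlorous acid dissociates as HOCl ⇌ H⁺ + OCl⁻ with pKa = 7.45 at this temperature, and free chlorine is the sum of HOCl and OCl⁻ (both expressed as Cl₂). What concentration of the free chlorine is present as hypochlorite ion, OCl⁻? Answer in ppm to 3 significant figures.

(a) Volume: 73,800 US gal × 3.785 L/gal = 279,333 L.
(a) Available chlorine delivered: 724 g × 0.765 = 553.9 g as Cl₂.
(a) Concentration rise: 553.9 g / 279,333 L = 1.983 mg/L = 1.98 ppm.
(a) Final FC: 0.6 + 1.98 = 2.58 ppm.

(b) [OCl⁻]/[HOCl] = 10^(pH − pKa) = 10^(7.3 − 7.45) = 10^-0.15 = 0.7079.
(b) Fraction as HOCl = 1 / (1 + 0.7079) = 0.5855.
(b) OCl⁻ = (1 − 0.5855) × 4.79 ppm = 1.985 ppm.

(a) 2.58 ppm; (b) 1.99 ppm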